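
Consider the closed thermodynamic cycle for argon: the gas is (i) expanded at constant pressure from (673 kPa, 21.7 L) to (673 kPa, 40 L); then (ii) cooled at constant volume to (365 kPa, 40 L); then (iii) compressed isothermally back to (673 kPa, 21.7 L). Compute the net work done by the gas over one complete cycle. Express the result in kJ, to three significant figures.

W_net ≈ 3.39 kJ

Leg (i): W = PΔV = (673)(40 − 21.7) = 12316 J.
Leg (ii): W = 0.
Leg (iii): W = PᵢVᵢ ln(V_f/Vᵢ) = (14600) ln(21.7/40) = -8929 J.
W_net = 12316 − 8929 = 3387 J.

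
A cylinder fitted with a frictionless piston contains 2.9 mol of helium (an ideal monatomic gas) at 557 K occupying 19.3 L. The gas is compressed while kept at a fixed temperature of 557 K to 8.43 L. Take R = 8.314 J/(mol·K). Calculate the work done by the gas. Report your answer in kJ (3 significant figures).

W ≈ -11.1 kJ

Isothermal: W = nRT ln(V₂/V₁).
W = (2.9)(8.314)(557) × ln(8.43/19.3)
  = 13430 × -0.8283
W_by_gas = -11124 J.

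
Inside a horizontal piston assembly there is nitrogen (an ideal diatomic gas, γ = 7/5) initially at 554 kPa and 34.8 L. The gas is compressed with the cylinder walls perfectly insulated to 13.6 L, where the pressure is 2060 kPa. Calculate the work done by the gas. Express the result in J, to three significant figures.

W ≈ -21800 J

Adiabatic: W = (P₁V₁ − P₂V₂)/(γ − 1) with γ = 7/5.
P₁V₁ = 19279 J, P₂V₂ = 28016 J.
W = (19279 − 28016) / 0.4 = -21842 J.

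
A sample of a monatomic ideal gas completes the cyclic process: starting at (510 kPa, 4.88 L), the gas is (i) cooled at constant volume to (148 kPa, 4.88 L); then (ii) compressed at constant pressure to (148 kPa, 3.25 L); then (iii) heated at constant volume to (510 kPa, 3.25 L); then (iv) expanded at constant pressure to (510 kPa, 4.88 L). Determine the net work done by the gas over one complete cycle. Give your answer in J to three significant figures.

Constant-volume legs do no work.
W(ii) = (148)(3.25 − 4.88) = -241.2 J; W(iv) = (510)(4.88 − 3.25) = 831.3 J.
W_net = -241.2 + 831.3 = 590.1 J (the clockwise enclosed area).

W_net ≈ 590 J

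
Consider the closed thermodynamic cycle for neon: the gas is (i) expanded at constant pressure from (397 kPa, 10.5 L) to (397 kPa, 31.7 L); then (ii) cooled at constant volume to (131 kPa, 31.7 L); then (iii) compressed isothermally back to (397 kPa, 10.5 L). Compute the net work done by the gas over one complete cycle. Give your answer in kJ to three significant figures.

Leg (i): W = PΔV = (397)(31.7 − 10.5) = 8416 J.
Leg (ii): W = 0.
Leg (iii): W = PᵢVᵢ ln(V_f/Vᵢ) = (4153) ln(10.5/31.7) = -4588 J.
W_net = 8416 − 4588 = 3828 J.

W_net ≈ 3.83 kJ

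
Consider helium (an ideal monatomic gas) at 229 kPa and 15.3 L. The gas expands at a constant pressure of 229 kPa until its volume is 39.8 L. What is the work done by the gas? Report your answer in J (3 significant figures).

Isobaric: W = P ΔV.
W = (229 kPa)(39.8 − 15.3 L) = (229)(24.5) = 5610 J.

W ≈ 5610 J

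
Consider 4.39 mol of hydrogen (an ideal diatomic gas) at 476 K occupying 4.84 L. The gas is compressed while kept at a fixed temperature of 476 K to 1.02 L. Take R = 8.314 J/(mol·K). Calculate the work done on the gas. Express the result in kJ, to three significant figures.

W ≈ 27.1 kJ

Isothermal: W = nRT ln(V₂/V₁).
W = (4.39)(8.314)(476) × ln(1.02/4.84)
  = 17373 × -1.557
W_by_gas = -27052 J; work on gas = −W_by = 27052 J.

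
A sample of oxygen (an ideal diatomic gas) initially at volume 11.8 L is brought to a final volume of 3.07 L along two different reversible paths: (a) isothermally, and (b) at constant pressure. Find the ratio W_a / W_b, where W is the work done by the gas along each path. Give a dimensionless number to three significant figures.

Path (a) isothermal: W = P₁V₁ ln(V₂/V₁) → W_a/(P₁V₁) = -1.346.
Path (b) isobaric: W = P₁(V₂ − V₁) → W_b/(P₁V₁) = -0.7398.
W_a / W_b = -1.346 / -0.7398 = 1.82.

W_a / W_b ≈ 1.82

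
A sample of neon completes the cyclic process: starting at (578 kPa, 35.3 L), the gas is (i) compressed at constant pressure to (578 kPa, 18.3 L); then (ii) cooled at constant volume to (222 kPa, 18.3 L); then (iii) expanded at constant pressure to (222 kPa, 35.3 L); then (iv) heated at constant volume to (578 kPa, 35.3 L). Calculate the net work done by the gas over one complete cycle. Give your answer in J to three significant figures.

W_net ≈ -6050 J

Constant-volume legs do no work.
W(i) = (578)(18.3 − 35.3) = -9826 J; W(iii) = (222)(35.3 − 18.3) = 3774 J.
W_net = -9826 + 3774 = -6052 J (the counter-clockwise enclosed area).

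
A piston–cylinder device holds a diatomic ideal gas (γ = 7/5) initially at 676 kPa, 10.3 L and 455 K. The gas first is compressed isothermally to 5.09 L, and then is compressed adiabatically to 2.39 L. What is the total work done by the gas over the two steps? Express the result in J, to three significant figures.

W_total ≈ -11100 J

Step 1 (isothermal): W = P₁V₁ ln(V₂/V₁) = (6963) ln(5.09/10.3) = -4908 J.
After step 1: P = 1368 kPa, V = 5.09 L, T = 455 K.
Step 2 (adiabatic): W = (P₁V₁ − P₂V₂)/(γ−1) = (6963 − 9421)/0.4 = -6146 J.
W_total = -4908 − 6146 = -11054 J.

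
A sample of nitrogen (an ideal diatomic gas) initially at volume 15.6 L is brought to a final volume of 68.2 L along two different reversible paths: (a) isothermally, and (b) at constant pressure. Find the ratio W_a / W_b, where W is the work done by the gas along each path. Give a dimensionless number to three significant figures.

Path (a) isothermal: W = P₁V₁ ln(V₂/V₁) → W_a/(P₁V₁) = 1.475.
Path (b) isobaric: W = P₁(V₂ − V₁) → W_b/(P₁V₁) = 3.372.
W_a / W_b = 1.475 / 3.372 = 0.4375.

W_a / W_b ≈ 0.438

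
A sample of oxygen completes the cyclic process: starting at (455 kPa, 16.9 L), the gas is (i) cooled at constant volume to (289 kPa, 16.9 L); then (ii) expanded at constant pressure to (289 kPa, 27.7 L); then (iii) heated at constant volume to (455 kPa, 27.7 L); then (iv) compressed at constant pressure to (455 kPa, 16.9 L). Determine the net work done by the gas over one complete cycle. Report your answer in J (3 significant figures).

Constant-volume legs do no work.
W(ii) = (289)(27.7 − 16.9) = 3121 J; W(iv) = (455)(16.9 − 27.7) = -4914 J.
W_net = 3121 − 4914 = -1793 J (the counter-clockwise enclosed area).

W_net ≈ -1790 J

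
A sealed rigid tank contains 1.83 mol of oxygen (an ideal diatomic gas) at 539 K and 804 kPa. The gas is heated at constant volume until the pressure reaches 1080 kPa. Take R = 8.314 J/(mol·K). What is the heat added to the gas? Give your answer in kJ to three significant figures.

Q ≈ 7.04 kJ

Constant volume ⇒ W = 0, so Q = ΔU = nCᵥΔT with Cᵥ = 5R/2 = 20.79 J/(mol·K).
At constant V, T₂/T₁ = P₂/P₁ ⇒ ΔT = T₁(P₂/P₁ − 1) = 539·(1080/804 − 1) = 185 K.
ΔU = (1.83)(20.79)(185) = 7038 J.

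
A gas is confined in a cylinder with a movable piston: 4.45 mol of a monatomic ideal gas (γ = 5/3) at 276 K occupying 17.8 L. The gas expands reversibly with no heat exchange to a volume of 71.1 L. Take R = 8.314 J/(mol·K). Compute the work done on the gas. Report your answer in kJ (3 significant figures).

W ≈ -9.23 kJ

Adiabatic: TV^(γ−1) = const with γ = 5/3.
T₂ = T₁ (V₁/V₂)^(γ−1) = 276 × (17.8/71.1)^0.667 = 276 × 0.3972 = 109.6 K.
W_by = nCᵥ(T₁ − T₂) = (4.45)(12.47)(276 − 109.6) = 9233 J.
Work on gas = −W_by = -9233 J.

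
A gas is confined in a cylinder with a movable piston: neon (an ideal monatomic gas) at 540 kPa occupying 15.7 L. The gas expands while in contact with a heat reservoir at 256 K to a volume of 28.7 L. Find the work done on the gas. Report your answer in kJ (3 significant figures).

W ≈ -5.11 kJ

Isothermal: W = nRT ln(V₂/V₁) = P₁V₁ ln(V₂/V₁).
P₁V₁ = (540 kPa)(15.7 L) = 8478 J.
W = 8478 × ln(28.7/15.7) = 8478 × 0.6032
W_by_gas = 5114 J; work on gas = −W_by = -5114 J.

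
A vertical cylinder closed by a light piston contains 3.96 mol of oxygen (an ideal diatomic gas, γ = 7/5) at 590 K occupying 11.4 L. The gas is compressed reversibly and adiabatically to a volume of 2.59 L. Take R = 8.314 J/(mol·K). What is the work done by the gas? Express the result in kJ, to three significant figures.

Adiabatic: TV^(γ−1) = const with γ = 7/5.
T₂ = T₁ (V₁/V₂)^(γ−1) = 590 × (11.4/2.59)^0.4 = 590 × 1.809 = 1067 K.
W_by = nCᵥ(T₁ − T₂) = (3.96)(20.79)(590 − 1067) = -39287 J.

W ≈ -39.3 kJ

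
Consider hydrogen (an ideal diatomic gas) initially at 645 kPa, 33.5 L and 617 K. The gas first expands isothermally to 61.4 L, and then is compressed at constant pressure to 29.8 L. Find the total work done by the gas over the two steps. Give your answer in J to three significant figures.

W_total ≈ 1970 J

Step 1 (isothermal): W = P₁V₁ ln(V₂/V₁) = (21608) ln(61.4/33.5) = 13091 J.
After step 1: P = 351.9 kPa, V = 61.4 L, T = 617 K.
Step 2 (isobaric): W = PΔV = (351.9 kPa)(29.8 − 61.4 L) = -11120 J.
W_total = 13091 − 11120 = 1971 J.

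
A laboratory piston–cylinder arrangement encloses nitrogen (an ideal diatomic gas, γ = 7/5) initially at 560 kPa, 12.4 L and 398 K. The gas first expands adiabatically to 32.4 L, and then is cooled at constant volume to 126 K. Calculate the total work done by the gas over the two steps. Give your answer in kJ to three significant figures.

Step 1 (adiabatic): W = (P₁V₁ − P₂V₂)/(γ−1) = (6944 − 4729)/0.4 = 5538 J.
Step 2 (isochoric): W = 0 (constant volume).
W_total = 5538 + 0 = 5538 J.

W_total ≈ 5.54 kJ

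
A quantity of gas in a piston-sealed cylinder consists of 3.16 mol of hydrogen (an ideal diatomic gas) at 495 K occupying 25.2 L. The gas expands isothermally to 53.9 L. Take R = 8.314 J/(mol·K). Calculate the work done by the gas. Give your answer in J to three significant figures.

W ≈ 9890 J

Isothermal: W = nRT ln(V₂/V₁).
W = (3.16)(8.314)(495) × ln(53.9/25.2)
  = 13005 × 0.7603
W_by_gas = 9887 J.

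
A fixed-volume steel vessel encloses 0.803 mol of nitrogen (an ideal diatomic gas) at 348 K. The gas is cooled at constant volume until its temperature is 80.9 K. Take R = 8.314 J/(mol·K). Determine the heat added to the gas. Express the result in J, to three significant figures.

Q ≈ -4460 J

Constant volume ⇒ W = 0, so Q = ΔU = nCᵥΔT with Cᵥ = 5R/2 = 20.79 J/(mol·K).
ΔU = (0.803)(20.79)(80.9 − 348) = -4458 J.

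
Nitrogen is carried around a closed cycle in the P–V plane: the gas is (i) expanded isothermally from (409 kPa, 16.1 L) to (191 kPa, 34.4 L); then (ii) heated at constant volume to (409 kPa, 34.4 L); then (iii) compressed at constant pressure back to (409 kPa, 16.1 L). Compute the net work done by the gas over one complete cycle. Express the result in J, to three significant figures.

W_net ≈ -2490 J

Leg (i): W = PᵢVᵢ ln(V_f/Vᵢ) = (6585) ln(34.4/16.1) = 5000 J.
Leg (ii): W = 0.
Leg (iii): W = PΔV = (409)(16.1 − 34.4) = -7485 J.
W_net = 5000 − 7485 = -2485 J.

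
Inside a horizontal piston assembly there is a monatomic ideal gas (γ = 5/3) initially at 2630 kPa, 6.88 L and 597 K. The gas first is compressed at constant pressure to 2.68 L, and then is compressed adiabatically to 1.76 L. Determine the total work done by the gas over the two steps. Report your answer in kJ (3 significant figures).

Step 1 (isobaric): W = PΔV = (2630 kPa)(2.68 − 6.88 L) = -11046 J.
After step 1: P = 2630 kPa, V = 2.68 L, T = 232.6 K.
Step 2 (adiabatic): W = (P₁V₁ − P₂V₂)/(γ−1) = (7048 − 9329)/0.667 = -3421 J.
W_total = -11046 − 3421 = -14467 J.

W_total ≈ -14.5 kJ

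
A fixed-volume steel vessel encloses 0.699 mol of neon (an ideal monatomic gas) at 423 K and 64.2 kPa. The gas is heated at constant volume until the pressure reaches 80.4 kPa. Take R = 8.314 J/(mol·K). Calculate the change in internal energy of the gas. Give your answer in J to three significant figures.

Constant volume ⇒ W = 0, so Q = ΔU = nCᵥΔT with Cᵥ = 3R/2 = 12.47 J/(mol·K).
At constant V, T₂/T₁ = P₂/P₁ ⇒ ΔT = T₁(P₂/P₁ − 1) = 423·(80.4/64.2 − 1) = 106.7 K.
ΔU = (0.699)(12.47)(106.7) = 930.5 J.

ΔU ≈ 930 J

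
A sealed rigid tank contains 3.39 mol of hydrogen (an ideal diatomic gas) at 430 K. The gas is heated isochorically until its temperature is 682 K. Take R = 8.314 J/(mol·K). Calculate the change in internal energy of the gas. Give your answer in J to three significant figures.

Constant volume ⇒ W = 0, so Q = ΔU = nCᵥΔT with Cᵥ = 5R/2 = 20.79 J/(mol·K).
ΔU = (3.39)(20.79)(682 − 430) = 17756 J.

ΔU ≈ 17800 J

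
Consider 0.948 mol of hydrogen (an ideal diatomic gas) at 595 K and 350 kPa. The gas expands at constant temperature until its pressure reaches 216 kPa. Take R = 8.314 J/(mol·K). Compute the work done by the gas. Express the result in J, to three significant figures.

W ≈ 2260 J

Isothermal process: W = nRT ln(V₂/V₁) = nRT ln(P₁/P₂).
W = (0.948)(8.314)(595) × ln(350/216)
  = 4690 × ln(1.62) = 4690 × 0.4827
W_by_gas = 2263 J.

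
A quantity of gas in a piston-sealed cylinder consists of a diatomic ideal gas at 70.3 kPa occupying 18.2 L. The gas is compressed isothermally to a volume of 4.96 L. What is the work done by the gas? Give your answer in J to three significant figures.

Isothermal: W = nRT ln(V₂/V₁) = P₁V₁ ln(V₂/V₁).
P₁V₁ = (70.3 kPa)(18.2 L) = 1279 J.
W = 1279 × ln(4.96/18.2) = 1279 × -1.3
W_by_gas = -1663 J.

W ≈ -1660 J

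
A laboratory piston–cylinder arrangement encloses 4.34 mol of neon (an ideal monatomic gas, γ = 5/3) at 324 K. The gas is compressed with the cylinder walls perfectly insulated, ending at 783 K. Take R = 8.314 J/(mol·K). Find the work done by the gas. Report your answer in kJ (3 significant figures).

W ≈ -24.8 kJ

Adiabatic ⇒ Q = 0, so W_by = −ΔU = nCᵥ(T₁ − T₂).
Cᵥ = 3R/2 = 12.47 J/(mol·K).
W = (4.34)(12.47)(324 − 783) = -24843 J.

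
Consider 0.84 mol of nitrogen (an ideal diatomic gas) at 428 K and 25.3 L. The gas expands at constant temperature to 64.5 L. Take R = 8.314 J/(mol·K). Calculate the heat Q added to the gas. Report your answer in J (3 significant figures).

Q ≈ 2800 J

Isothermal ⇒ ΔU = 0, so Q = W = nRT ln(V₂/V₁).
Q = (0.84)(8.314)(428) ln(64.5/25.3) = 2989 × 0.9359 = 2797 J.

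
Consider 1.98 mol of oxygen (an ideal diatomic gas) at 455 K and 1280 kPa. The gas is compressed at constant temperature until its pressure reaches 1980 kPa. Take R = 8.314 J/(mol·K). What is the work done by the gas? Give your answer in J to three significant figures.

W ≈ -3270 J

Isothermal process: W = nRT ln(V₂/V₁) = nRT ln(P₁/P₂).
W = (1.98)(8.314)(455) × ln(1280/1980)
  = 7490 × ln(0.6465) = 7490 × -0.4362
W_by_gas = -3267 J.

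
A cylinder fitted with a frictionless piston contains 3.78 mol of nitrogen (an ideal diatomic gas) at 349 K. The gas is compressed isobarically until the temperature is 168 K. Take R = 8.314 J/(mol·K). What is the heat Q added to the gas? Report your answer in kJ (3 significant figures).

Isobaric: W = nRΔT = (3.78)(8.314)(-181) = -5688 J.
ΔU = nCᵥΔT with Cᵥ = 5R/2: ΔU = (3.78)(20.79)(-181) = -14221 J.
Q = ΔU + W = -14221 − 5688 = -19909 J.

Q ≈ -19.9 kJ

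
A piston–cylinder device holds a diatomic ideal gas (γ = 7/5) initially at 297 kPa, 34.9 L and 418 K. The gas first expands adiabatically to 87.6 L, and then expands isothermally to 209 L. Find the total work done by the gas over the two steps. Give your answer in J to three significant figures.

W_total ≈ 14200 J

Step 1 (adiabatic): W = (P₁V₁ − P₂V₂)/(γ−1) = (10365 − 7173)/0.4 = 7980 J.
After step 1: P = 81.89 kPa, V = 87.6 L, T = 289.3 K.
Step 2 (isothermal): W = P₁V₁ ln(V₂/V₁) = (7173) ln(209/87.6) = 6237 J.
W_total = 7980 + 6237 = 14218 J.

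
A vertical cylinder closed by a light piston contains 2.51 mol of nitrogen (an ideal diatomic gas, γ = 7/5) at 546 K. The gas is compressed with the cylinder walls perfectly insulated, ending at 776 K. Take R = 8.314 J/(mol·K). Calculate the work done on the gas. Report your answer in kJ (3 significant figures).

W ≈ 12.0 kJ

Adiabatic ⇒ Q = 0, so W_by = −ΔU = nCᵥ(T₁ − T₂).
Cᵥ = 5R/2 = 20.79 J/(mol·K).
W = (2.51)(20.79)(546 − 776) = -11999 J.
Work on gas = −W_by = 11999 J.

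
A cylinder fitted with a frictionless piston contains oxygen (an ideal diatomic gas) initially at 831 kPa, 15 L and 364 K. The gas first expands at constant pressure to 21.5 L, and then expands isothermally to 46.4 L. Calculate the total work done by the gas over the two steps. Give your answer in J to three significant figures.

Step 1 (isobaric): W = PΔV = (831 kPa)(21.5 − 15 L) = 5402 J.
After step 1: P = 831 kPa, V = 21.5 L, T = 521.7 K.
Step 2 (isothermal): W = P₁V₁ ln(V₂/V₁) = (17866) ln(46.4/21.5) = 13744 J.
W_total = 5402 + 13744 = 19145 J.

W_total ≈ 19100 J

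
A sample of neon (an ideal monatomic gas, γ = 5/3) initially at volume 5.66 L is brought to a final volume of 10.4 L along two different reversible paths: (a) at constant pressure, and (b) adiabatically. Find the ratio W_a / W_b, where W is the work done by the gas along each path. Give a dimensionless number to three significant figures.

W_a / W_b ≈ 1.67

Path (a) isobaric: W = P₁(V₂ − V₁) → W_a/(P₁V₁) = 0.8375.
Path (b) adiabatic: W = P₁V₁(1 − (V₁/V₂)^(γ−1))/(γ−1) → W_b/(P₁V₁) = 0.5001.
W_a / W_b = 0.8375 / 0.5001 = 1.675.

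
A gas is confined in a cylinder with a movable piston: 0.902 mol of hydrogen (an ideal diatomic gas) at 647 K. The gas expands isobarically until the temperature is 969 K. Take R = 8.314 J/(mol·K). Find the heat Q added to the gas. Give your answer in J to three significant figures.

Isobaric: W = nRΔT = (0.902)(8.314)(322) = 2415 J.
ΔU = nCᵥΔT with Cᵥ = 5R/2: ΔU = (0.902)(20.79)(322) = 6037 J.
Q = ΔU + W = 6037 + 2415 = 8452 J.

Q ≈ 8450 J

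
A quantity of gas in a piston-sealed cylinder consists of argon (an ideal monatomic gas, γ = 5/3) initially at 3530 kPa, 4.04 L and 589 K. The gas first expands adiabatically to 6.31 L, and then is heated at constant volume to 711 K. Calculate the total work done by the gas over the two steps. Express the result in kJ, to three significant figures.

Step 1 (adiabatic): W = (P₁V₁ − P₂V₂)/(γ−1) = (14261 − 10594)/0.667 = 5501 J.
Step 2 (isochoric): W = 0 (constant volume).
W_total = 5501 + 0 = 5501 J.

W_total ≈ 5.50 kJ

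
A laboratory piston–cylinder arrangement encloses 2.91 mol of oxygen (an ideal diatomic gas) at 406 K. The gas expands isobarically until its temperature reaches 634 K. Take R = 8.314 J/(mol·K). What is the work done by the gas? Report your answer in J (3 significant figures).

Isobaric: W = P ΔV = nR ΔT.
W = (2.91)(8.314)(634 − 406) = 5516 J.

W ≈ 5520 J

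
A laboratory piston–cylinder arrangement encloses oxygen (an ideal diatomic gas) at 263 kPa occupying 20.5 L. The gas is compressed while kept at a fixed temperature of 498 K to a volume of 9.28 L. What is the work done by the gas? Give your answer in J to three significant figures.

W ≈ -4270 J

Isothermal: W = nRT ln(V₂/V₁) = P₁V₁ ln(V₂/V₁).
P₁V₁ = (263 kPa)(20.5 L) = 5392 J.
W = 5392 × ln(9.28/20.5) = 5392 × -0.7926
W_by_gas = -4273 J.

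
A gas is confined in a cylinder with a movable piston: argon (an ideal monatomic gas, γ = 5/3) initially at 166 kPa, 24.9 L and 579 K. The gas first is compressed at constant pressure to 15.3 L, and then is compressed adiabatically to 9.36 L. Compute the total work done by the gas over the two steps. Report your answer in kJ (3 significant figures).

W_total ≈ -3.07 kJ

Step 1 (isobaric): W = PΔV = (166 kPa)(15.3 − 24.9 L) = -1594 J.
After step 1: P = 166 kPa, V = 15.3 L, T = 355.8 K.
Step 2 (adiabatic): W = (P₁V₁ − P₂V₂)/(γ−1) = (2540 − 3524)/0.667 = -1477 J.
W_total = -1594 − 1477 = -3070 J.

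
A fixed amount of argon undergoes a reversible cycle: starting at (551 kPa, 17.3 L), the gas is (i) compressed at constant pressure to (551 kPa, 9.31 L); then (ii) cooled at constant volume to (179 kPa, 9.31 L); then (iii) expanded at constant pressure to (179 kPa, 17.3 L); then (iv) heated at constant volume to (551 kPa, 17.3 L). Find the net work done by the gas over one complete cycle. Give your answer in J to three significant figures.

Constant-volume legs do no work.
W(i) = (551)(9.31 − 17.3) = -4402 J; W(iii) = (179)(17.3 − 9.31) = 1430 J.
W_net = -4402 + 1430 = -2972 J (the counter-clockwise enclosed area).

W_net ≈ -2970 J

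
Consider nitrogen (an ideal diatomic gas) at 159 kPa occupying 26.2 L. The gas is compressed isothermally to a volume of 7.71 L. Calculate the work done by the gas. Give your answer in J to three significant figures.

W ≈ -5100 J

Isothermal: W = nRT ln(V₂/V₁) = P₁V₁ ln(V₂/V₁).
P₁V₁ = (159 kPa)(26.2 L) = 4166 J.
W = 4166 × ln(7.71/26.2) = 4166 × -1.223
W_by_gas = -5096 J.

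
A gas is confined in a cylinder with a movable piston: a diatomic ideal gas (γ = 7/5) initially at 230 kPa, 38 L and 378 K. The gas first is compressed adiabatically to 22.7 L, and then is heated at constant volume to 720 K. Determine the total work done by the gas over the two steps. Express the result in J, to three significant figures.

Step 1 (adiabatic): W = (P₁V₁ − P₂V₂)/(γ−1) = (8740 − 10740)/0.4 = -5001 J.
Step 2 (isochoric): W = 0 (constant volume).
W_total = -5001 + 0 = -5001 J.

W_total ≈ -5000 J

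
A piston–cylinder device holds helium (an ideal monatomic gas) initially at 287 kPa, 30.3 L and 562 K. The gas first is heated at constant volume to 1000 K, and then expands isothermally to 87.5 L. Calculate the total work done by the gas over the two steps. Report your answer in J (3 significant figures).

Step 1 (isochoric): W = 0 (constant volume).
After step 1: P = 510.7 kPa (V unchanged).
Step 2 (isothermal): W = P₁V₁ ln(V₂/V₁) = (15473) ln(87.5/30.3) = 16409 J.
W_total = 0 + 16409 = 16409 J.

W_total ≈ 16400 J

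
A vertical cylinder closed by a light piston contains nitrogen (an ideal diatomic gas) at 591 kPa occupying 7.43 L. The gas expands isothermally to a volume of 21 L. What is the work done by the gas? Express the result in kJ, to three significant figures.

W ≈ 4.56 kJ

Isothermal: W = nRT ln(V₂/V₁) = P₁V₁ ln(V₂/V₁).
P₁V₁ = (591 kPa)(7.43 L) = 4391 J.
W = 4391 × ln(21/7.43) = 4391 × 1.039
W_by_gas = 4562 J.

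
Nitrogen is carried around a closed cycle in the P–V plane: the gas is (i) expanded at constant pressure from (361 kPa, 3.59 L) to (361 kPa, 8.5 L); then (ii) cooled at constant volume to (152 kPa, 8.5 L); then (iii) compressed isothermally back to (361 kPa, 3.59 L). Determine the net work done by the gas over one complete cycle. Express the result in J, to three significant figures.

Leg (i): W = PΔV = (361)(8.5 − 3.59) = 1773 J.
Leg (ii): W = 0.
Leg (iii): W = PᵢVᵢ ln(V_f/Vᵢ) = (1292) ln(3.59/8.5) = -1114 J.
W_net = 1773 − 1114 = 658.9 J.

W_net ≈ 659 J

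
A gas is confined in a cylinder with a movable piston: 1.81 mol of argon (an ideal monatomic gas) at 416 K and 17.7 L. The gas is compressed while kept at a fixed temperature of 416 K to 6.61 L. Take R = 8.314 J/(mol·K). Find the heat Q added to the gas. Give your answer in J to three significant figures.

Isothermal ⇒ ΔU = 0, so Q = W = nRT ln(V₂/V₁).
Q = (1.81)(8.314)(416) ln(6.61/17.7) = 6260 × -0.985 = -6166 J.

Q ≈ -6170 J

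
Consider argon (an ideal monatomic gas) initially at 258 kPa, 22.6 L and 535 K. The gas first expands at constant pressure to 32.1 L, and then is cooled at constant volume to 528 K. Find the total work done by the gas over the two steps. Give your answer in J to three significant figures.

Step 1 (isobaric): W = PΔV = (258 kPa)(32.1 − 22.6 L) = 2451 J.
Step 2 (isochoric): W = 0 (constant volume).
W_total = 2451 + 0 = 2451 J.

W_total ≈ 2450 J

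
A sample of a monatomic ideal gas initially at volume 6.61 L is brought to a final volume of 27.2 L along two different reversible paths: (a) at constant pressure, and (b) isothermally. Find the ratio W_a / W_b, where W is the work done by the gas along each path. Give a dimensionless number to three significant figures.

W_a / W_b ≈ 2.20

Path (a) isobaric: W = P₁(V₂ − V₁) → W_a/(P₁V₁) = 3.115.
Path (b) isothermal: W = P₁V₁ ln(V₂/V₁) → W_b/(P₁V₁) = 1.415.
W_a / W_b = 3.115 / 1.415 = 2.202.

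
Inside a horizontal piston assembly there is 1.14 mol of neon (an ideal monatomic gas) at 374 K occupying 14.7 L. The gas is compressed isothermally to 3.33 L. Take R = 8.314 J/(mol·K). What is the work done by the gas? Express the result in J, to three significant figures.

W ≈ -5260 J

Isothermal: W = nRT ln(V₂/V₁).
W = (1.14)(8.314)(374) × ln(3.33/14.7)
  = 3545 × -1.485
W_by_gas = -5264 J.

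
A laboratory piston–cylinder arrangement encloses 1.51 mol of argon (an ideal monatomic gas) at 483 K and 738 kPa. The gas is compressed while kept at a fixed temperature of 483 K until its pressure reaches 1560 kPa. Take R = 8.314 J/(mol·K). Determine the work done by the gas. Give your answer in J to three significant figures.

W ≈ -4540 J

Isothermal process: W = nRT ln(V₂/V₁) = nRT ln(P₁/P₂).
W = (1.51)(8.314)(483) × ln(738/1560)
  = 6064 × ln(0.4731) = 6064 × -0.7485
W_by_gas = -4539 J.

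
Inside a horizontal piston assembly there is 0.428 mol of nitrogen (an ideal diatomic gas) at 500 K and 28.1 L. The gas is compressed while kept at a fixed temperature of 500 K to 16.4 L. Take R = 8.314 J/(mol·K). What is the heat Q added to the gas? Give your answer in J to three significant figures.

Isothermal ⇒ ΔU = 0, so Q = W = nRT ln(V₂/V₁).
Q = (0.428)(8.314)(500) ln(16.4/28.1) = 1779 × -0.5385 = -958.1 J.

Q ≈ -958 J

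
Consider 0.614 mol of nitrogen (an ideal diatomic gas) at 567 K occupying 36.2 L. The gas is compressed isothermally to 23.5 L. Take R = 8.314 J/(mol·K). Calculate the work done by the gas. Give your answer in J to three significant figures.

Isothermal: W = nRT ln(V₂/V₁).
W = (0.614)(8.314)(567) × ln(23.5/36.2)
  = 2894 × -0.4321
W_by_gas = -1251 J.

W ≈ -1250 J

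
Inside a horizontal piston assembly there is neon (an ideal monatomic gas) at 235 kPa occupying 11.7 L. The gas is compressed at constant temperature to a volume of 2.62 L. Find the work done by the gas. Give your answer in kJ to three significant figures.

W ≈ -4.11 kJ

Isothermal: W = nRT ln(V₂/V₁) = P₁V₁ ln(V₂/V₁).
P₁V₁ = (235 kPa)(11.7 L) = 2750 J.
W = 2750 × ln(2.62/11.7) = 2750 × -1.496
W_by_gas = -4114 J.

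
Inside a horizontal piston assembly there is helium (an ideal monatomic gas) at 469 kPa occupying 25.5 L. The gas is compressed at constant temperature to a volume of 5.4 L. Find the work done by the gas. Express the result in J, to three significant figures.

W ≈ -18600 J

Isothermal: W = nRT ln(V₂/V₁) = P₁V₁ ln(V₂/V₁).
P₁V₁ = (469 kPa)(25.5 L) = 11960 J.
W = 11960 × ln(5.4/25.5) = 11960 × -1.552
W_by_gas = -18564 J.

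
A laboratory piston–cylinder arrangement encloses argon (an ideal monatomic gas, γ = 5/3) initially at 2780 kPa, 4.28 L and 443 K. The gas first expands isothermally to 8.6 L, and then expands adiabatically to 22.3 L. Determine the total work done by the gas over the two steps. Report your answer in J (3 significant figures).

Step 1 (isothermal): W = P₁V₁ ln(V₂/V₁) = (11898) ln(8.6/4.28) = 8303 J.
After step 1: P = 1384 kPa, V = 8.6 L, T = 443 K.
Step 2 (adiabatic): W = (P₁V₁ − P₂V₂)/(γ−1) = (11898 − 6304)/0.667 = 8392 J.
W_total = 8303 + 8392 = 16694 J.

W_total ≈ 16700 J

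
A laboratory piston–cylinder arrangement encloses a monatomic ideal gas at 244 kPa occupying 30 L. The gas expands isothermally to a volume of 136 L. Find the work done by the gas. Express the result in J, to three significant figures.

Isothermal: W = nRT ln(V₂/V₁) = P₁V₁ ln(V₂/V₁).
P₁V₁ = (244 kPa)(30 L) = 7320 J.
W = 7320 × ln(136/30) = 7320 × 1.511
W_by_gas = 11064 J.

W ≈ 11100 J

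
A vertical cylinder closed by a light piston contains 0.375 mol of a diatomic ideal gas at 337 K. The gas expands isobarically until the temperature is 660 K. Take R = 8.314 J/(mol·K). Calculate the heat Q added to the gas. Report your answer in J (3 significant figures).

Isobaric: W = nRΔT = (0.375)(8.314)(323) = 1007 J.
ΔU = nCᵥΔT with Cᵥ = 5R/2: ΔU = (0.375)(20.79)(323) = 2518 J.
Q = ΔU + W = 2518 + 1007 = 3525 J.

Q ≈ 3520 J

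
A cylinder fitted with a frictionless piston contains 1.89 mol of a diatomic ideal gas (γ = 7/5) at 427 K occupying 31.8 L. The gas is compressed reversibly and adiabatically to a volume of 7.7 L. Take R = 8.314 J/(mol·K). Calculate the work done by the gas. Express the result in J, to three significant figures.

W ≈ -12800 J

Adiabatic: TV^(γ−1) = const with γ = 7/5.
T₂ = T₁ (V₁/V₂)^(γ−1) = 427 × (31.8/7.7)^0.4 = 427 × 1.763 = 753 K.
W_by = nCᵥ(T₁ − T₂) = (1.89)(20.79)(427 − 753) = -12807 J.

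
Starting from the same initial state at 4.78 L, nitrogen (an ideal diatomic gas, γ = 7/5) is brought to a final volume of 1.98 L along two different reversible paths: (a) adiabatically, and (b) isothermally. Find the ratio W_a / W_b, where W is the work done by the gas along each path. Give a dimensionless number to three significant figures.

Path (a) adiabatic: W = P₁V₁(1 − (V₁/V₂)^(γ−1))/(γ−1) → W_a/(P₁V₁) = -1.057.
Path (b) isothermal: W = P₁V₁ ln(V₂/V₁) → W_b/(P₁V₁) = -0.8813.
W_a / W_b = -1.057 / -0.8813 = 1.199.

W_a / W_b ≈ 1.20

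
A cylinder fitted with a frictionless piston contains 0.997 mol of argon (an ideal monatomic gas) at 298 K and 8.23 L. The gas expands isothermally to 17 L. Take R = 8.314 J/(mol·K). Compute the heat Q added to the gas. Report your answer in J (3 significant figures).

Q ≈ 1790 J

Isothermal ⇒ ΔU = 0, so Q = W = nRT ln(V₂/V₁).
Q = (0.997)(8.314)(298) ln(17/8.23) = 2470 × 0.7254 = 1792 J.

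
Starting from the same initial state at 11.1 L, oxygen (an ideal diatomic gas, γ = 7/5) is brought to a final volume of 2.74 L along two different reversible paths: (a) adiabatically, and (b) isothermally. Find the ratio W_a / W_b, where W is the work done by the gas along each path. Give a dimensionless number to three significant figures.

W_a / W_b ≈ 1.34

Path (a) adiabatic: W = P₁V₁(1 − (V₁/V₂)^(γ−1))/(γ−1) → W_a/(P₁V₁) = -1.875.
Path (b) isothermal: W = P₁V₁ ln(V₂/V₁) → W_b/(P₁V₁) = -1.399.
W_a / W_b = -1.875 / -1.399 = 1.34.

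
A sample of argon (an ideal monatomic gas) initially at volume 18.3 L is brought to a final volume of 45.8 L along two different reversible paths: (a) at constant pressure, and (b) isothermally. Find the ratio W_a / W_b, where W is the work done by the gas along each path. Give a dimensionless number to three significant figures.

Path (a) isobaric: W = P₁(V₂ − V₁) → W_a/(P₁V₁) = 1.503.
Path (b) isothermal: W = P₁V₁ ln(V₂/V₁) → W_b/(P₁V₁) = 0.9174.
W_a / W_b = 1.503 / 0.9174 = 1.638.

W_a / W_b ≈ 1.64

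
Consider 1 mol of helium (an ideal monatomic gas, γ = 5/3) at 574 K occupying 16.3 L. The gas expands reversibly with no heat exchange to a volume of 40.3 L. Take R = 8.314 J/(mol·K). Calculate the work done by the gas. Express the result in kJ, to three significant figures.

W ≈ 3.24 kJ

Adiabatic: TV^(γ−1) = const with γ = 5/3.
T₂ = T₁ (V₁/V₂)^(γ−1) = 574 × (16.3/40.3)^0.667 = 574 × 0.5469 = 313.9 K.
W_by = nCᵥ(T₁ − T₂) = (1)(12.47)(574 − 313.9) = 3243 J.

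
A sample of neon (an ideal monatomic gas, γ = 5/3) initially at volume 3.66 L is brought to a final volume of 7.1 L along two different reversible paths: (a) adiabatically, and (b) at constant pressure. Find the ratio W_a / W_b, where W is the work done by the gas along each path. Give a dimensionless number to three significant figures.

W_a / W_b ≈ 0.570

Path (a) adiabatic: W = P₁V₁(1 − (V₁/V₂)^(γ−1))/(γ−1) → W_a/(P₁V₁) = 0.5356.
Path (b) isobaric: W = P₁(V₂ − V₁) → W_b/(P₁V₁) = 0.9399.
W_a / W_b = 0.5356 / 0.9399 = 0.5699.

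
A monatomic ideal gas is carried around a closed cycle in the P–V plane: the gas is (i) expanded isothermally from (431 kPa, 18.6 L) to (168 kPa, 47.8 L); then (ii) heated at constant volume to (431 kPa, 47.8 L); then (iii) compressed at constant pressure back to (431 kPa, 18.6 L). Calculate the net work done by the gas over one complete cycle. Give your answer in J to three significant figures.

W_net ≈ -5020 J

Leg (i): W = PᵢVᵢ ln(V_f/Vᵢ) = (8017) ln(47.8/18.6) = 7567 J.
Leg (ii): W = 0.
Leg (iii): W = PΔV = (431)(18.6 − 47.8) = -12585 J.
W_net = 7567 − 12585 = -5019 J.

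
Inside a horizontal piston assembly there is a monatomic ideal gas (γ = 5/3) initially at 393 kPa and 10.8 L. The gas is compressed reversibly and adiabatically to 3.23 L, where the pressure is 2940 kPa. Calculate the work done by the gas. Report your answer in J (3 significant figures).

W ≈ -7880 J

Adiabatic: W = (P₁V₁ − P₂V₂)/(γ − 1) with γ = 5/3.
P₁V₁ = 4244 J, P₂V₂ = 9496 J.
W = (4244 − 9496) / 0.6667 = -7878 J.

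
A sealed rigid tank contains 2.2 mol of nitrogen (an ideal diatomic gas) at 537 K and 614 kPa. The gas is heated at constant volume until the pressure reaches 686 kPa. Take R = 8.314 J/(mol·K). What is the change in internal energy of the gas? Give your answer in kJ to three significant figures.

ΔU ≈ 2.88 kJ

Constant volume ⇒ W = 0, so Q = ΔU = nCᵥΔT with Cᵥ = 5R/2 = 20.79 J/(mol·K).
At constant V, T₂/T₁ = P₂/P₁ ⇒ ΔT = T₁(P₂/P₁ − 1) = 537·(686/614 − 1) = 62.97 K.
ΔU = (2.2)(20.79)(62.97) = 2879 J.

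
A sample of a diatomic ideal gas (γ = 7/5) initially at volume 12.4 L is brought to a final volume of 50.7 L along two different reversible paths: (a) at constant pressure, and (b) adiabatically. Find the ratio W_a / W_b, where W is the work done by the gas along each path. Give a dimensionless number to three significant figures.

W_a / W_b ≈ 2.87

Path (a) isobaric: W = P₁(V₂ − V₁) → W_a/(P₁V₁) = 3.089.
Path (b) adiabatic: W = P₁V₁(1 − (V₁/V₂)^(γ−1))/(γ−1) → W_b/(P₁V₁) = 1.077.
W_a / W_b = 3.089 / 1.077 = 2.869.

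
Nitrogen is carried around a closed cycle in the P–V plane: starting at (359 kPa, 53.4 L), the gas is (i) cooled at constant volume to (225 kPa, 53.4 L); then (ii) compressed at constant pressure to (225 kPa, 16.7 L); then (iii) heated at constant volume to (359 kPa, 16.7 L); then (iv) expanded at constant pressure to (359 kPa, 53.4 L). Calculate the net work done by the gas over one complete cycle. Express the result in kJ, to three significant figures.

Constant-volume legs do no work.
W(ii) = (225)(16.7 − 53.4) = -8258 J; W(iv) = (359)(53.4 − 16.7) = 13175 J.
W_net = -8258 + 13175 = 4918 J (the clockwise enclosed area).

W_net ≈ 4.92 kJ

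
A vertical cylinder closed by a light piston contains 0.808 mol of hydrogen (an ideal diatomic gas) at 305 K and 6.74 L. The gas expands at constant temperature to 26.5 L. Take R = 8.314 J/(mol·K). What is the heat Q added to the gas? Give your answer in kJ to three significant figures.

Q ≈ 2.81 kJ

Isothermal ⇒ ΔU = 0, so Q = W = nRT ln(V₂/V₁).
Q = (0.808)(8.314)(305) ln(26.5/6.74) = 2049 × 1.369 = 2805 J.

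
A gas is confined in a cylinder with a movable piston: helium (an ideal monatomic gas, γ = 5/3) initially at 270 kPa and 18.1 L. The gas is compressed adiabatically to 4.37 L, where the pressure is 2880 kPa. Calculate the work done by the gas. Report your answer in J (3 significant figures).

W ≈ -11500 J

Adiabatic: W = (P₁V₁ − P₂V₂)/(γ − 1) with γ = 5/3.
P₁V₁ = 4887 J, P₂V₂ = 12586 J.
W = (4887 − 12586) / 0.6667 = -11548 J.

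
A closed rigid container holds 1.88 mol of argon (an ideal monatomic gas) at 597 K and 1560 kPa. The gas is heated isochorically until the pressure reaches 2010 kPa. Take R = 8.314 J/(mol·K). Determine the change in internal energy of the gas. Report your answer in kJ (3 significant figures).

ΔU ≈ 4.04 kJ

Constant volume ⇒ W = 0, so Q = ΔU = nCᵥΔT with Cᵥ = 3R/2 = 12.47 J/(mol·K).
At constant V, T₂/T₁ = P₂/P₁ ⇒ ΔT = T₁(P₂/P₁ − 1) = 597·(2010/1560 − 1) = 172.2 K.
ΔU = (1.88)(12.47)(172.2) = 4038 J.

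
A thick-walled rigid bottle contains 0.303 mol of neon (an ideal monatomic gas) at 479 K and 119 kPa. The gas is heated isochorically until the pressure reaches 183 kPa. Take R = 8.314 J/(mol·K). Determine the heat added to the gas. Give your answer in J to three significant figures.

Constant volume ⇒ W = 0, so Q = ΔU = nCᵥΔT with Cᵥ = 3R/2 = 12.47 J/(mol·K).
At constant V, T₂/T₁ = P₂/P₁ ⇒ ΔT = T₁(P₂/P₁ − 1) = 479·(183/119 − 1) = 257.6 K.
ΔU = (0.303)(12.47)(257.6) = 973.4 J.

Q ≈ 973 J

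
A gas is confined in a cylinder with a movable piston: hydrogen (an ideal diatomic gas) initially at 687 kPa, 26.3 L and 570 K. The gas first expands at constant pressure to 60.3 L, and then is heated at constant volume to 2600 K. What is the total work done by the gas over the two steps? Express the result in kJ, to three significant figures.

Step 1 (isobaric): W = PΔV = (687 kPa)(60.3 − 26.3 L) = 23358 J.
Step 2 (isochoric): W = 0 (constant volume).
W_total = 23358 + 0 = 23358 J.

W_total ≈ 23.4 kJ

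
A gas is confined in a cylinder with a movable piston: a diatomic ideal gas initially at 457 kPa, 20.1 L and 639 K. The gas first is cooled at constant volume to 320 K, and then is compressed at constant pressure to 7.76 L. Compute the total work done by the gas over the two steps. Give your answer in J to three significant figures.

Step 1 (isochoric): W = 0 (constant volume).
After step 1: P = 228.9 kPa (V unchanged).
Step 2 (isobaric): W = PΔV = (228.9 kPa)(7.76 − 20.1 L) = -2824 J.
W_total = 0 − 2824 = -2824 J.

W_total ≈ -2820 J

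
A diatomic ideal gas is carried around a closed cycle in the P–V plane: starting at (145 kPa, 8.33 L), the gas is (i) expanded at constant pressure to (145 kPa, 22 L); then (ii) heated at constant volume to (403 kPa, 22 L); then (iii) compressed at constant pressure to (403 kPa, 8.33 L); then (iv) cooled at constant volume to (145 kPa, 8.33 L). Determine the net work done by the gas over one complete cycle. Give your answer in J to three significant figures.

Constant-volume legs do no work.
W(i) = (145)(22 − 8.33) = 1982 J; W(iii) = (403)(8.33 − 22) = -5509 J.
W_net = 1982 − 5509 = -3527 J (the counter-clockwise enclosed area).

W_net ≈ -3530 J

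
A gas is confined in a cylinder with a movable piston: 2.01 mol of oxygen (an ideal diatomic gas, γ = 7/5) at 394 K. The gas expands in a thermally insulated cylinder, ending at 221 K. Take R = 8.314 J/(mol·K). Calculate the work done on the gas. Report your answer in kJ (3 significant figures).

Adiabatic ⇒ Q = 0, so W_by = −ΔU = nCᵥ(T₁ − T₂).
Cᵥ = 5R/2 = 20.79 J/(mol·K).
W = (2.01)(20.79)(394 − 221) = 7228 J.
Work on gas = −W_by = -7228 J.

W ≈ -7.23 kJ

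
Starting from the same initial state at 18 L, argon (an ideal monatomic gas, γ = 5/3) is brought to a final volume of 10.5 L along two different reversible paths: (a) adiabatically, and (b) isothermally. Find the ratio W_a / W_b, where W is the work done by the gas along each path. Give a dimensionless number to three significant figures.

W_a / W_b ≈ 1.20

Path (a) adiabatic: W = P₁V₁(1 − (V₁/V₂)^(γ−1))/(γ−1) → W_a/(P₁V₁) = -0.6486.
Path (b) isothermal: W = P₁V₁ ln(V₂/V₁) → W_b/(P₁V₁) = -0.539.
W_a / W_b = -0.6486 / -0.539 = 1.203.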